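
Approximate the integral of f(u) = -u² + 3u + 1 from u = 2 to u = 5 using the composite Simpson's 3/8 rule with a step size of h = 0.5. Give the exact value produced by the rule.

-4.5

h = (5 − 2)/6 = 0.5.
Nodes u₀,…,u₆ = 2, 2.5, 3, 3.5, 4, 4.5, 5.
f(u) = -u² + 3u + 1: f₀=3, f₁=2.25, f₂=1, f₃=-0.75, f₄=-3, f₅=-5.75, f₆=-9.
(3h/8)·[f₀ + 3f₁ + 3f₂ + 2f₃ + 3f₄ + 3f₅ + f₆] = 0.1875·(-24) = -4.5.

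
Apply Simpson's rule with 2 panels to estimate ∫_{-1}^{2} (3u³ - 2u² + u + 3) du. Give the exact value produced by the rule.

h = (2 − (-1))/2 = 1.5.
Nodes u₀,…,u₂ = -1, 0.5, 2.
f(u) = 3u³ - 2u² + u + 3: f₀=-3, f₁=3.375, f₂=21.
(h/3)·[f₀ + 4f₁ + f₂] = 0.5·(31.5) = 15.75.

15.75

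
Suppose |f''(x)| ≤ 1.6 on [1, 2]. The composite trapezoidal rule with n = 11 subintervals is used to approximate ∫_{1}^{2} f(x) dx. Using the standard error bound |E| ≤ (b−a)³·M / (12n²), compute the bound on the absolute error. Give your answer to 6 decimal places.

0.001102

|E| ≤ (1)³·1.6 / (12·11²) = 1.6/1452 = 0.001102.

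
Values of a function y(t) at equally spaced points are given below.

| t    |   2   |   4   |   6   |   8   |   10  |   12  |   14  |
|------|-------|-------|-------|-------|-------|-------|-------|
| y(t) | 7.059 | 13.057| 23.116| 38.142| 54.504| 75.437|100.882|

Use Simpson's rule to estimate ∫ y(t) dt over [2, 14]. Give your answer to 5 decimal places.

513.15000

h = 2, n = 6.
(h/3)·[y₀ + 4y₁ + 2y₂ + 4y₃ + 2y₄ + 4y₅ + y₆] = 0.666667·(769.725) = 513.15000.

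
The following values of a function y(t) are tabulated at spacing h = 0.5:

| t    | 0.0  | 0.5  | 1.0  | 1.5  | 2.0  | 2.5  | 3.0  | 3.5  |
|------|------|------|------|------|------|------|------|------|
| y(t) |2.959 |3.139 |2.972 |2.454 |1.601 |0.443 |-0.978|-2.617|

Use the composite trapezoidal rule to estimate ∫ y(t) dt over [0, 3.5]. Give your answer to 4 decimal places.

4.9010

h = 0.5, n = 7.
(h/2)·[y₀ + 2y₁ + 2y₂ + 2y₃ + 2y₄ + 2y₅ + 2y₆ + y₇] = 0.25·(19.604) = 4.9010.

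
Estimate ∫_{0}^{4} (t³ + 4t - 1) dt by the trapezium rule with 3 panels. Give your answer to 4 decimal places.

99.1111

h = (4 − 0)/3 = 1.333333.
Nodes t₀,…,t₃ = 0, 1.333333, 2.666667, 4.
f(t) = t³ + 4t - 1: f₀=-1, f₁=6.703704, f₂=28.629630, f₃=79.
(h/2)·[f₀ + 2f₁ + 2f₂ + f₃] = 0.666667·(148.666667) = 99.1111.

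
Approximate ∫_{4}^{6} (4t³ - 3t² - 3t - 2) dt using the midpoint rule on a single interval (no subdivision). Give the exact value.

M = (b−a)·f(5) = 2·(408) = 816.

816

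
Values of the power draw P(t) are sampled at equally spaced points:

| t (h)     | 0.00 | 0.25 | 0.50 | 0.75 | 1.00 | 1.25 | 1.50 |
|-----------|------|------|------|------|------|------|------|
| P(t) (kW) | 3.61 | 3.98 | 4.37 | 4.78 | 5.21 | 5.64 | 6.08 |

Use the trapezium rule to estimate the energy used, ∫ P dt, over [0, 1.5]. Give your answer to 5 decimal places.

7.20625

h = 0.25, n = 6.
(h/2)·[y₀ + 2y₁ + 2y₂ + 2y₃ + 2y₄ + 2y₅ + y₆] = 0.125·(57.65) = 7.20625.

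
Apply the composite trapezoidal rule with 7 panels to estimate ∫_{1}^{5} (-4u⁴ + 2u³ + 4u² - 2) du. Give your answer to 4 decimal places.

-2079.0071

h = (5 − 1)/7 = 0.571429.
Nodes u₀,…,u₇ = 1, 1.571429, 2.142857, 2.714286, 3.285714, 3.857143, 4.428571, 5.
f(u) = -4u⁴ + 2u³ + 4u² - 2: f₀=0, f₁=-8.753020, f₂=-48.293211, f₃=-149.647647, f₄=-354.079134, f₅=-713.086214, f₆=-1288.403165, f₇=-2152.
(h/2)·[f₀ + 2f₁ + 2f₂ + 2f₃ + 2f₄ + 2f₅ + 2f₆ + f₇] = 0.285714·(-7276.524781) = -2079.0071.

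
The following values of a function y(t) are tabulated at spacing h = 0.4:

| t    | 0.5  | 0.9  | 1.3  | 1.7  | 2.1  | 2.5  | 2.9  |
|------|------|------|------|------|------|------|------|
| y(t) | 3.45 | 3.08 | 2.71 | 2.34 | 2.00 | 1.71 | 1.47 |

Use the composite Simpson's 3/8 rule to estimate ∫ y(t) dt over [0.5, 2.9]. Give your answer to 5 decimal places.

5.71500

h = 0.4, n = 6.
(3h/8)·[y₀ + 3y₁ + 3y₂ + 2y₃ + 3y₄ + 3y₅ + y₆] = 0.15·(38.10) = 5.71500.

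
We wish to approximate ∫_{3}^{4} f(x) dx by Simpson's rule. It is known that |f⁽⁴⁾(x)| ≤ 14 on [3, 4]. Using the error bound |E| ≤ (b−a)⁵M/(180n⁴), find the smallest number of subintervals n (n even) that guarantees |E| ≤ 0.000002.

16

Need 14/(180n⁴) ≤ 0.000002.
n⁴ ≥ 14/(180·0.000002) = 38888.9 ⇒ n ≥ 14.0429, so the smallest even n is 16. (n must be even for Simpson's rule.)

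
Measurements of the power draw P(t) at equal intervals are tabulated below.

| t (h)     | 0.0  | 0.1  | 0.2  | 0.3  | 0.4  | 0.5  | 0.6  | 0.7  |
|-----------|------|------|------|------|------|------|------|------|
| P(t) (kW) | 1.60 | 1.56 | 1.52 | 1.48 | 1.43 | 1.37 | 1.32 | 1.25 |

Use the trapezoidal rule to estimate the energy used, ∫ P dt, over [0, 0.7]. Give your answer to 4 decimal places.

1.0105

h = 0.1, n = 7.
(h/2)·[y₀ + 2y₁ + 2y₂ + 2y₃ + 2y₄ + 2y₅ + 2y₆ + y₇] = 0.05·(20.21) = 1.0105.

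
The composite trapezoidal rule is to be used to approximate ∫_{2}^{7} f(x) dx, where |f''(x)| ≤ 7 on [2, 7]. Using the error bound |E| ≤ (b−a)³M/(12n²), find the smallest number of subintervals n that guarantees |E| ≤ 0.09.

Need 875/(12n²) ≤ 0.09.
n² ≥ 875/(12·0.09) = 810.185 ⇒ n ≥ 28.4638, so the smallest n is 29.

29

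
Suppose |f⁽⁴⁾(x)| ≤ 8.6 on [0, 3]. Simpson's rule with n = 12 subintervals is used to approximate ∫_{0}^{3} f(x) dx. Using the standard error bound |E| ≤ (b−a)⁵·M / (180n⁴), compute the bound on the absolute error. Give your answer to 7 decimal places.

|E| ≤ (3)⁵·8.6 / (180·12⁴) = 2089.8/3732480 = 0.0005599.

0.0005599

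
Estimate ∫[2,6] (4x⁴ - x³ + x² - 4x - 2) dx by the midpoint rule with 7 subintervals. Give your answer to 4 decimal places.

h = (6 − 2)/7 = 0.571429.
Midpoints m₁,…,m₇ = 2.285714, 2.857143, 3.428571, 4, 4.571429, 5.142857, 5.714286.
f(m₁)=91.321116, f(m₂)=237.966681, f(m₃)=508.467305, f(m₄)=958, f(m₅)=1651.977509, f(m₆)=2666.048313, f(m₇)=4086.096626.
h·[f(m₁) + f(m₂) + f(m₃) + f(m₄) + f(m₅) + f(m₆) + f(m₇)] = 0.571429·(10199.877551) = 5828.5015.

5828.5015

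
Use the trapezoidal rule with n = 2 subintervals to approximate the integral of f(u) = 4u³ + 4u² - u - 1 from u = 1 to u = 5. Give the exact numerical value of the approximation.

h = (5 − 1)/2 = 2.
Nodes u₀,…,u₂ = 1, 3, 5.
f(u) = 4u³ + 4u² - u - 1: f₀=6, f₁=140, f₂=594.
(h/2)·[f₀ + 2f₁ + f₂] = 1·(880) = 880.

880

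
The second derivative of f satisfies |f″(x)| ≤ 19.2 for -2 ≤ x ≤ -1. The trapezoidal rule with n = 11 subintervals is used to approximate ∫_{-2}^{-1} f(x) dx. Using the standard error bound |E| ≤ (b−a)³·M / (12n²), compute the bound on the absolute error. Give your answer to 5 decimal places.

0.01322

|E| ≤ (1)³·19.2 / (12·11²) = 19.2/1452 = 0.01322.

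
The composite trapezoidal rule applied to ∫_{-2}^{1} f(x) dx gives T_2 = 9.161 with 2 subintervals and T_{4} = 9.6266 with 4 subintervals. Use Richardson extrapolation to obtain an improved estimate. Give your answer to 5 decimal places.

R = (4·T_{4} − T_2) / 3 = (4·9.6266 − 9.161)/3 = (29.3454)/3 = 9.78180.

9.78180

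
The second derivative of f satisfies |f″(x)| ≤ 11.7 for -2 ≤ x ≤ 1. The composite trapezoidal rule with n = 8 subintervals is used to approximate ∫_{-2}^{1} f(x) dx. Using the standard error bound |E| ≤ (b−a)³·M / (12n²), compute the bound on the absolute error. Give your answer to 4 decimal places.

|E| ≤ (3)³·11.7 / (12·8²) = 315.9/768 = 0.4113.

0.4113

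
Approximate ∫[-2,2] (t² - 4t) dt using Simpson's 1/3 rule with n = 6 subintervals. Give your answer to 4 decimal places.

h = (2 − (-2))/6 = 0.666667.
Nodes t₀,…,t₆ = -2, -1.333333, -0.666667, 0, 0.666667, 1.333333, 2.
f(t) = t² - 4t: f₀=12, f₁=7.111111, f₂=3.111111, f₃=0, f₄=-2.222222, f₅=-3.555556, f₆=-4.
(h/3)·[f₀ + 4f₁ + 2f₂ + 4f₃ + 2f₄ + 4f₅ + f₆] = 0.222222·(24) = 5.3333.

5.3333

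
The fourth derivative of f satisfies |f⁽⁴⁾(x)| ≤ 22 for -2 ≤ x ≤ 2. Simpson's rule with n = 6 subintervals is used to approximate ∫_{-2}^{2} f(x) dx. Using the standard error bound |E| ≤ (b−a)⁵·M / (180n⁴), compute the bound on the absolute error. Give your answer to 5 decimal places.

|E| ≤ (4)⁵·22 / (180·6⁴) = 22528/233280 = 0.09657.

0.09657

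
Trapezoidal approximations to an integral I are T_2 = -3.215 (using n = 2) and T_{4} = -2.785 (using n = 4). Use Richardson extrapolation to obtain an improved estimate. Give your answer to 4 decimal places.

-2.6417

R = (4·T_{4} − T_2) / 3 = (4·(-2.785) − (-3.215))/3 = (-7.925)/3 = -2.6417.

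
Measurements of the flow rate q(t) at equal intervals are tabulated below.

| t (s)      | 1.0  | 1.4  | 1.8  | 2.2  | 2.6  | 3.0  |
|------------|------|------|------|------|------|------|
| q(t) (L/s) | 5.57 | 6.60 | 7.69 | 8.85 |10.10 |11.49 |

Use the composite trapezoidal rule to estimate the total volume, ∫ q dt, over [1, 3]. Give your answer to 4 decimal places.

16.7080

h = 0.4, n = 5.
(h/2)·[y₀ + 2y₁ + 2y₂ + 2y₃ + 2y₄ + y₅] = 0.2·(83.54) = 16.7080.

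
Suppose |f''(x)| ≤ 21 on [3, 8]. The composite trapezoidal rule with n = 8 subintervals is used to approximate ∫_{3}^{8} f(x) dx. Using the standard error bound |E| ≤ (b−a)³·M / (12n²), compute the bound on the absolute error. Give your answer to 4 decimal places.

|E| ≤ (5)³·21 / (12·8²) = 2625/768 = 3.4180.

3.4180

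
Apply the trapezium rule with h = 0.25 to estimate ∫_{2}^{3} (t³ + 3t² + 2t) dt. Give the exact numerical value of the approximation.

40.359375

h = (3 − 2)/4 = 0.25.
Nodes t₀,…,t₄ = 2, 2.25, 2.5, 2.75, 3.
f(t) = t³ + 3t² + 2t: f₀=24, f₁=31.078125, f₂=39.375, f₃=48.984375, f₄=60.
(h/2)·[f₀ + 2f₁ + 2f₂ + 2f₃ + f₄] = 0.125·(322.875) = 40.359375.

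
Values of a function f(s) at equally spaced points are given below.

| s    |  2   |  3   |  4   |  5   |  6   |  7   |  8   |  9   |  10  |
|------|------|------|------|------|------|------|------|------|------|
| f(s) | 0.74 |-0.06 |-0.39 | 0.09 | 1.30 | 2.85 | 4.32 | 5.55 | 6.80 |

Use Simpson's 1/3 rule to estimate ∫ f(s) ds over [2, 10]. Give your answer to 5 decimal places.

h = 1, n = 8.
(h/3)·[y₀ + 4y₁ + 2y₂ + 4y₃ + 2y₄ + 4y₅ + 2y₆ + 4y₇ + y₈] = 0.333333·(51.72) = 17.24000.

17.24000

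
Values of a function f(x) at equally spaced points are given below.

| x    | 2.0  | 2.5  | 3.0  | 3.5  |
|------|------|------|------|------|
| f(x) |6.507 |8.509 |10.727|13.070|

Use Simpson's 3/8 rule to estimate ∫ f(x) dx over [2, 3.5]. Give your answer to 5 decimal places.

h = 0.5, n = 3.
(3h/8)·[y₀ + 3y₁ + 3y₂ + y₃] = 0.1875·(77.285) = 14.49094.

14.49094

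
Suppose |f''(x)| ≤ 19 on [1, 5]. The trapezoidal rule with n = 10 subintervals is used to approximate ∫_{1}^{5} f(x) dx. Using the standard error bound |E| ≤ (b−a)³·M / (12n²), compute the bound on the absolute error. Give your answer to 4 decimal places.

|E| ≤ (4)³·19 / (12·10²) = 1216/1200 = 1.0133.

1.0133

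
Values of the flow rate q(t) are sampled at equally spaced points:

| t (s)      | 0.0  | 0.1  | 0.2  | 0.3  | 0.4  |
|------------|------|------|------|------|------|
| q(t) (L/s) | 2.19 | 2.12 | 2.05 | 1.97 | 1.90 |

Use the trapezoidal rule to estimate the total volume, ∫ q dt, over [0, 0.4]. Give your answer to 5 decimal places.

h = 0.1, n = 4.
(h/2)·[y₀ + 2y₁ + 2y₂ + 2y₃ + y₄] = 0.05·(16.37) = 0.81850.

0.81850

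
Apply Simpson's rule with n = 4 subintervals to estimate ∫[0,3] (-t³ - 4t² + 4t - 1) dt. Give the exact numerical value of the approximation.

-41.25

h = (3 − 0)/4 = 0.75.
Nodes t₀,…,t₄ = 0, 0.75, 1.5, 2.25, 3.
f(t) = -t³ - 4t² + 4t - 1: f₀=-1, f₁=-0.671875, f₂=-7.375, f₃=-23.640625, f₄=-52.
(h/3)·[f₀ + 4f₁ + 2f₂ + 4f₃ + f₄] = 0.25·(-165) = -41.25.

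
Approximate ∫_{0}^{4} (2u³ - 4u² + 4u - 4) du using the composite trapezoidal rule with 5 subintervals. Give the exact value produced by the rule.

h = (4 − 0)/5 = 0.8.
Nodes u₀,…,u₅ = 0, 0.8, 1.6, 2.4, 3.2, 4.
f(u) = 2u³ - 4u² + 4u - 4: f₀=-4, f₁=-2.336, f₂=0.352, f₃=10.208, f₄=33.376, f₅=76.
(h/2)·[f₀ + 2f₁ + 2f₂ + 2f₃ + 2f₄ + f₅] = 0.4·(155.2) = 62.08.

62.08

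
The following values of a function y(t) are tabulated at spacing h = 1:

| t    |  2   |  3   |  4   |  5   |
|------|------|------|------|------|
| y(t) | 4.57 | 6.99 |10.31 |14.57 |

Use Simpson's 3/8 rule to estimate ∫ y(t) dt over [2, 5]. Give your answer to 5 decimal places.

h = 1, n = 3.
(3h/8)·[y₀ + 3y₁ + 3y₂ + y₃] = 0.375·(71.04) = 26.64000.

26.64000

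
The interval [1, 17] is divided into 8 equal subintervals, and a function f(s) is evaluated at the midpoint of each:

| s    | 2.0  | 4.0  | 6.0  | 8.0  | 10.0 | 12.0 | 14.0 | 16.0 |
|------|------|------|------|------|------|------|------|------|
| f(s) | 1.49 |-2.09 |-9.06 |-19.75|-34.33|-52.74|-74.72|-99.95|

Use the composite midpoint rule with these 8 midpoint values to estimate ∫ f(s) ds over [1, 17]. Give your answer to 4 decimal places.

-582.3000

h = 2, n = 8.
h·[y(m₁) + y(m₂) + y(m₃) + y(m₄) + y(m₅) + y(m₆) + y(m₇) + y(m₈)] = 2·(-291.15) = -582.3000.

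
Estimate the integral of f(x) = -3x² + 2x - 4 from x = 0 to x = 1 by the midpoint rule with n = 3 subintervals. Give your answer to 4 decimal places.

-3.9722

h = (1 − 0)/3 = 0.333333.
Midpoints m₁,…,m₃ = 0.166667, 0.5, 0.833333.
f(m₁)=-3.75, f(m₂)=-3.75, f(m₃)=-4.416667.
h·[f(m₁) + f(m₂) + f(m₃)] = 0.333333·(-11.916667) = -3.9722.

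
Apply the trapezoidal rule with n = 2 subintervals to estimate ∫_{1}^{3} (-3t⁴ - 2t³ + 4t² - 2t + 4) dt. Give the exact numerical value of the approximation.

h = (3 − 1)/2 = 1.
Nodes t₀,…,t₂ = 1, 2, 3.
f(t) = -3t⁴ - 2t³ + 4t² - 2t + 4: f₀=1, f₁=-48, f₂=-263.
(h/2)·[f₀ + 2f₁ + f₂] = 0.5·(-358) = -179.

-179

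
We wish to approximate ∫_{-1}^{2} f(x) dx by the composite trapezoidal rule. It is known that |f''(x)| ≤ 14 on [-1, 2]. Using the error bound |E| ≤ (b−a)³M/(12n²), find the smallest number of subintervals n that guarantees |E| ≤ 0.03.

33

Need 378/(12n²) ≤ 0.03.
n² ≥ 378/(12·0.03) = 1050 ⇒ n ≥ 32.4037, so the smallest n is 33.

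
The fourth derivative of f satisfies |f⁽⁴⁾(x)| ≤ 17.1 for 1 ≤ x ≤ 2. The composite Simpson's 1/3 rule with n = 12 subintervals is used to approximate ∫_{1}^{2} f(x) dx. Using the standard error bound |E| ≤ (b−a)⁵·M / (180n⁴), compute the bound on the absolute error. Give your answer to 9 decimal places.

|E| ≤ (1)⁵·17.1 / (180·12⁴) = 17.1/3732480 = 0.000004581.

0.000004581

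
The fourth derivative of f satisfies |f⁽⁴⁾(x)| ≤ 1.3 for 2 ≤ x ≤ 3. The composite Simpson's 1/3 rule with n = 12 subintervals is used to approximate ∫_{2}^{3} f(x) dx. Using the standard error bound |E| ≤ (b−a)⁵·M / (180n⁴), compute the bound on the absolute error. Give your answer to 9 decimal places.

|E| ≤ (1)⁵·1.3 / (180·12⁴) = 1.3/3732480 = 0.000000348.

0.000000348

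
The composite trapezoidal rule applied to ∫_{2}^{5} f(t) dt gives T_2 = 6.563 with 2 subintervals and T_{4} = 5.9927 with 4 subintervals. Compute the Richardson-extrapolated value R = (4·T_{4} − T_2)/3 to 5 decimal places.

R = (4·T_{4} − T_2) / 3 = (4·5.9927 − 6.563)/3 = (17.4078)/3 = 5.80260.

5.80260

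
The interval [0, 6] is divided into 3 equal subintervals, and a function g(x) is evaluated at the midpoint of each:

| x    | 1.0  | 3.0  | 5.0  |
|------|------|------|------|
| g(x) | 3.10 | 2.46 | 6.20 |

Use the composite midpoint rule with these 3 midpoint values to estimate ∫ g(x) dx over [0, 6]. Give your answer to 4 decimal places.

23.5200

h = 2, n = 3.
h·[y(m₁) + y(m₂) + y(m₃)] = 2·(11.76) = 23.5200.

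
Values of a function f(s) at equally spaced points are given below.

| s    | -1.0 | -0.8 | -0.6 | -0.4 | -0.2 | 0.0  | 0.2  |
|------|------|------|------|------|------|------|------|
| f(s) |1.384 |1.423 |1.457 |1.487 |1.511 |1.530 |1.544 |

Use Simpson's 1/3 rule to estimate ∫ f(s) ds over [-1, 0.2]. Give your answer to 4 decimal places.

1.7749

h = 0.2, n = 6.
(h/3)·[y₀ + 4y₁ + 2y₂ + 4y₃ + 2y₄ + 4y₅ + y₆] = 0.066667·(26.624) = 1.7749.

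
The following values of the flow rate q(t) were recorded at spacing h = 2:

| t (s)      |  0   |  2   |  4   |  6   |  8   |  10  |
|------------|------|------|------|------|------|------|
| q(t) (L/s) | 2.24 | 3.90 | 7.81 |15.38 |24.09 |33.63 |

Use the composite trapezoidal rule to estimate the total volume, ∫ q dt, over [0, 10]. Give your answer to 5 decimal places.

138.23000

h = 2, n = 5.
(h/2)·[y₀ + 2y₁ + 2y₂ + 2y₃ + 2y₄ + y₅] = 1·(138.23) = 138.23000.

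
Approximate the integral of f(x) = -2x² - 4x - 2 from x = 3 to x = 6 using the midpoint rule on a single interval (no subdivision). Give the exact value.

M = (b−a)·f(4.5) = 3·(-60.5) = -181.5.

-181.5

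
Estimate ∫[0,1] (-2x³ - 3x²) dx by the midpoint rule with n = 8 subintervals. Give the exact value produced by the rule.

h = (1 − 0)/8 = 0.125.
Midpoints m₁,…,m₈ = 0.0625, 0.1875, 0.3125, 0.4375, 0.5625, 0.6875, 0.8125, 0.9375.
f(m₁)=-0.01220703125, f(m₂)=-0.11865234375, f(m₃)=-0.35400390625, f(m₄)=-0.74169921875, f(m₅)=-1.30517578125, f(m₆)=-2.06787109375, f(m₇)=-3.05322265625, f(m₈)=-4.28466796875.
h·[f(m₁) + f(m₂) + f(m₃) + f(m₄) + f(m₅) + f(m₆) + f(m₇) + f(m₈)] = 0.125·(-11.9375) = -1.4921875.

-1.4921875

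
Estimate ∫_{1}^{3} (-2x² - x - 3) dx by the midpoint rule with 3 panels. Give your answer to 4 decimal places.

-27.1852

h = (3 − 1)/3 = 0.666667.
Midpoints m₁,…,m₃ = 1.333333, 2, 2.666667.
f(m₁)=-7.888889, f(m₂)=-13, f(m₃)=-19.888889.
h·[f(m₁) + f(m₂) + f(m₃)] = 0.666667·(-40.777778) = -27.1852.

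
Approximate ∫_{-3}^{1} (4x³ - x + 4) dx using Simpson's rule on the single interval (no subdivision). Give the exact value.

-60

S = (b−a)/6 · [f(-3) + 4f(-1) + f(1)] = 0.666667·[(-101) + 4·1 + 7] = -60.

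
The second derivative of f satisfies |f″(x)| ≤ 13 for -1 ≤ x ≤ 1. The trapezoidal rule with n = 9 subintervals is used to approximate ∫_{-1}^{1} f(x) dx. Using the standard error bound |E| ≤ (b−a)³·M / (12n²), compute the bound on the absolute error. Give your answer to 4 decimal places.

|E| ≤ (2)³·13 / (12·9²) = 104/972 = 0.1070.

0.1070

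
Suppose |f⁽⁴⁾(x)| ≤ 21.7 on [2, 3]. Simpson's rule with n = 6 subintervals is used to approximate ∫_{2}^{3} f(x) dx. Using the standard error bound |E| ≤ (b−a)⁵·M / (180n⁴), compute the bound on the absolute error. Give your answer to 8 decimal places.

|E| ≤ (1)⁵·21.7 / (180·6⁴) = 21.7/233280 = 0.00009302.

0.00009302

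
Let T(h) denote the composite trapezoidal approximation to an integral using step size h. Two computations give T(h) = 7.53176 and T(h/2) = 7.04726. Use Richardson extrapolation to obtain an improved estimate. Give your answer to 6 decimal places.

6.885760

R = (4·T(h/2) − T(h)) / 3 = (4·7.04726 − 7.53176)/3 = (20.65728)/3 = 6.885760.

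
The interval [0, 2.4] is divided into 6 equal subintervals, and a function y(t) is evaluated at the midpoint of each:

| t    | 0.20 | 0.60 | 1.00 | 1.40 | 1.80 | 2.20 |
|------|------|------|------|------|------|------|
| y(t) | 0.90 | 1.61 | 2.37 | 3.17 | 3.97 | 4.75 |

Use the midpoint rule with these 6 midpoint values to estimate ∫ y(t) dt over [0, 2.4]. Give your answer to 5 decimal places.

h = 0.4, n = 6.
h·[y(m₁) + y(m₂) + y(m₃) + y(m₄) + y(m₅) + y(m₆)] = 0.4·(16.77) = 6.70800.

6.70800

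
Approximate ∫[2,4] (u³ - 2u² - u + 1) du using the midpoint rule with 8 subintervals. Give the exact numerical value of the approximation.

h = (4 − 2)/8 = 0.25.
Midpoints m₁,…,m₈ = 2.125, 2.375, 2.625, 2.875, 3.125, 3.375, 3.625, 3.875.
f(m₁)=-0.560546875, f(m₂)=0.740234375, f(m₃)=2.681640625, f(m₄)=5.357421875, f(m₅)=8.861328125, f(m₆)=13.287109375, f(m₇)=18.728515625, f(m₈)=25.279296875.
h·[f(m₁) + f(m₂) + f(m₃) + f(m₄) + f(m₅) + f(m₆) + f(m₇) + f(m₈)] = 0.25·(74.375) = 18.59375.

18.59375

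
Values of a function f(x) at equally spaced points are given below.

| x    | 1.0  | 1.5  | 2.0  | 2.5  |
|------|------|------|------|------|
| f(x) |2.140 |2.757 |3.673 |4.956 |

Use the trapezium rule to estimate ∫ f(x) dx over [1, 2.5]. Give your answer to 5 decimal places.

4.98900

h = 0.5, n = 3.
(h/2)·[y₀ + 2y₁ + 2y₂ + y₃] = 0.25·(19.956) = 4.98900.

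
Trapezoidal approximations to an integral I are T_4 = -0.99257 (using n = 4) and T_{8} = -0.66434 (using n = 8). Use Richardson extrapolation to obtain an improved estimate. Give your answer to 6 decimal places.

R = (4·T_{8} − T_4) / 3 = (4·(-0.66434) − (-0.99257))/3 = (-1.66479)/3 = -0.554930.

-0.554930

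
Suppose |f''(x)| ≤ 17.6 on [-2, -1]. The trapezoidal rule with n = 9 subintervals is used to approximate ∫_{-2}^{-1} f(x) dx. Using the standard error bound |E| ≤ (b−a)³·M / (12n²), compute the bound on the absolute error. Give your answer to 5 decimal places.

0.01811

|E| ≤ (1)³·17.6 / (12·9²) = 17.6/972 = 0.01811.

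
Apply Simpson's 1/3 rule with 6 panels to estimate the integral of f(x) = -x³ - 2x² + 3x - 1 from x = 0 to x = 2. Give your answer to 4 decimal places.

h = (2 − 0)/6 = 0.333333.
Nodes x₀,…,x₆ = 0, 0.333333, 0.666667, 1, 1.333333, 1.666667, 2.
f(x) = -x³ - 2x² + 3x - 1: f₀=-1, f₁=-0.259259, f₂=-0.185185, f₃=-1, f₄=-2.925926, f₅=-6.185185, f₆=-11.
(h/3)·[f₀ + 4f₁ + 2f₂ + 4f₃ + 2f₄ + 4f₅ + f₆] = 0.111111·(-48) = -5.3333.

-5.3333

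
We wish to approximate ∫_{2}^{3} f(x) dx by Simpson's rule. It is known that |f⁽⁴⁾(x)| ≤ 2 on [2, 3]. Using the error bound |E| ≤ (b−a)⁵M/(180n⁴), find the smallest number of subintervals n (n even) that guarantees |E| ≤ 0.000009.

Need 2/(180n⁴) ≤ 0.000009.
n⁴ ≥ 2/(180·0.000009) = 1234.57 ⇒ n ≥ 5.9276, so the smallest even n is 6. (n must be even for Simpson's rule.)

6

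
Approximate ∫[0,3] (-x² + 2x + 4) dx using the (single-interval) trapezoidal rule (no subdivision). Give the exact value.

T = (b−a)/2 · [f(0) + f(3)] = 1.5·[4 + 1] = 7.5.

7.5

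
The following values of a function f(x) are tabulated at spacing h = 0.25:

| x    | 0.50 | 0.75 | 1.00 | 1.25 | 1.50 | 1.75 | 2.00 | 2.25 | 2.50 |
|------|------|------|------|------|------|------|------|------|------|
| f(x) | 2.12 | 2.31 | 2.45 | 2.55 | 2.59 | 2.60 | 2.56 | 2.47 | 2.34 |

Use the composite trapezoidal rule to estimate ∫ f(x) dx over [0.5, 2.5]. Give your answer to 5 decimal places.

h = 0.25, n = 8.
(h/2)·[y₀ + 2y₁ + 2y₂ + 2y₃ + 2y₄ + 2y₅ + 2y₆ + 2y₇ + y₈] = 0.125·(39.52) = 4.94000.

4.94000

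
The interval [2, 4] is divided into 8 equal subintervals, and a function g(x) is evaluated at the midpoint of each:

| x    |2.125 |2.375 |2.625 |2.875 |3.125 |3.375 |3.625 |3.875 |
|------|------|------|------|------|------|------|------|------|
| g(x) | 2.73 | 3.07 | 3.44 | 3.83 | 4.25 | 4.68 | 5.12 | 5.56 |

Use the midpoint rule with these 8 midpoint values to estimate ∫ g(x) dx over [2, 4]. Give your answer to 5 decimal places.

h = 0.25, n = 8.
h·[y(m₁) + y(m₂) + y(m₃) + y(m₄) + y(m₅) + y(m₆) + y(m₇) + y(m₈)] = 0.25·(32.68) = 8.17000.

8.17000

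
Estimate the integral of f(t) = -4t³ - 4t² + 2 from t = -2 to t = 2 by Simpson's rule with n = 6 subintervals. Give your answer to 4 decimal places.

-13.3333

h = (2 − (-2))/6 = 0.666667.
Nodes t₀,…,t₆ = -2, -1.333333, -0.666667, 0, 0.666667, 1.333333, 2.
f(t) = -4t³ - 4t² + 2: f₀=18, f₁=4.370370, f₂=1.407407, f₃=2, f₄=-0.962963, f₅=-14.592593, f₆=-46.
(h/3)·[f₀ + 4f₁ + 2f₂ + 4f₃ + 2f₄ + 4f₅ + f₆] = 0.222222·(-60) = -13.3333.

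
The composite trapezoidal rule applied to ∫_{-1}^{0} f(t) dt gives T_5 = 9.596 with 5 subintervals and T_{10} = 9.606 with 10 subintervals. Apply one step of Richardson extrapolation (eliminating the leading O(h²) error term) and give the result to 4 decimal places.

9.6093

R = (4·T_{10} − T_5) / 3 = (4·9.606 − 9.596)/3 = (28.828)/3 = 9.6093.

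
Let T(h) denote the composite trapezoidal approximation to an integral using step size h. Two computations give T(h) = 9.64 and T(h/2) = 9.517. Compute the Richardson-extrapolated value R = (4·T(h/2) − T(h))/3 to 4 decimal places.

R = (4·T(h/2) − T(h)) / 3 = (4·9.517 − 9.64)/3 = (28.428)/3 = 9.4760.

9.4760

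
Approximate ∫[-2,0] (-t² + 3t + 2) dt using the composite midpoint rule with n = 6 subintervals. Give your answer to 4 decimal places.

h = (0 − (-2))/6 = 0.333333.
Midpoints m₁,…,m₆ = -1.833333, -1.5, -1.166667, -0.833333, -0.5, -0.166667.
f(m₁)=-6.861111, f(m₂)=-4.75, f(m₃)=-2.861111, f(m₄)=-1.194444, f(m₅)=0.25, f(m₆)=1.472222.
h·[f(m₁) + f(m₂) + f(m₃) + f(m₄) + f(m₅) + f(m₆)] = 0.333333·(-13.944444) = -4.6481.

-4.6481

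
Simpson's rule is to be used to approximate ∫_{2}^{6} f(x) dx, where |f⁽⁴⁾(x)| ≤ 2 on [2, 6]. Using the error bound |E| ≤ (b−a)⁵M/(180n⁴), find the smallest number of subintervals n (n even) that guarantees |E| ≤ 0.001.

Need 2048/(180n⁴) ≤ 0.001.
n⁴ ≥ 2048/(180·0.001) = 11377.8 ⇒ n ≥ 10.3280, so the smallest even n is 12. (n must be even for Simpson's rule.)

12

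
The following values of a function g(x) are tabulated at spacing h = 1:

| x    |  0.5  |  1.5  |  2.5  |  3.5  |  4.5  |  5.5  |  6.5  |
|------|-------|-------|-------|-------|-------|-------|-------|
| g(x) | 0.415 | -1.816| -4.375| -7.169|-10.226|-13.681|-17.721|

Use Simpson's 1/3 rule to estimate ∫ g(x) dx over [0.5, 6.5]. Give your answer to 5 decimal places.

h = 1, n = 6.
(h/3)·[y₀ + 4y₁ + 2y₂ + 4y₃ + 2y₄ + 4y₅ + y₆] = 0.333333·(-137.172) = -45.72400.

-45.72400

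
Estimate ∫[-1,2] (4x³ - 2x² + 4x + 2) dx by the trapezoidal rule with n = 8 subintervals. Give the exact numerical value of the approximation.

21.28125

h = (2 − (-1))/8 = 0.375.
Nodes x₀,…,x₈ = -1, -0.625, -0.25, 0.125, 0.5, 0.875, 1.25, 1.625, 2.
f(x) = 4x³ - 2x² + 4x + 2: f₀=-8, f₁=-2.2578125, f₂=0.8125, f₃=2.4765625, f₄=4, f₅=6.6484375, f₆=11.6875, f₇=20.3828125, f₈=34.
(h/2)·[f₀ + 2f₁ + 2f₂ + 2f₃ + 2f₄ + 2f₅ + 2f₆ + 2f₇ + f₈] = 0.1875·(113.5) = 21.28125.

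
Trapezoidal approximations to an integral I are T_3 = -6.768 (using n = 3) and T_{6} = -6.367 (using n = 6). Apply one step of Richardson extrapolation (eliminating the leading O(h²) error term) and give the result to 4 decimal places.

R = (4·T_{6} − T_3) / 3 = (4·(-6.367) − (-6.768))/3 = (-18.700)/3 = -6.2333.

-6.2333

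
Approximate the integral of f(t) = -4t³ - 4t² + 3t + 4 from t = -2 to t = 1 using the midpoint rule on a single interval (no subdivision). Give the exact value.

6

M = (b−a)·f(-0.5) = 3·(2) = 6.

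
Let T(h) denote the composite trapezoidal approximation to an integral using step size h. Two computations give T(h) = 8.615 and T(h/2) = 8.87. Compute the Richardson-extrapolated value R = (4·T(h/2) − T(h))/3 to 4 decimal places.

R = (4·T(h/2) − T(h)) / 3 = (4·8.87 − 8.615)/3 = (26.865)/3 = 8.9550.

8.9550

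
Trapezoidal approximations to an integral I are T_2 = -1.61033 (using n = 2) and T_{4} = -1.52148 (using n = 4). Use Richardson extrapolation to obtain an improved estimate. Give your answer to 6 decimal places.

R = (4·T_{4} − T_2) / 3 = (4·(-1.52148) − (-1.61033))/3 = (-4.47559)/3 = -1.491863.

-1.491863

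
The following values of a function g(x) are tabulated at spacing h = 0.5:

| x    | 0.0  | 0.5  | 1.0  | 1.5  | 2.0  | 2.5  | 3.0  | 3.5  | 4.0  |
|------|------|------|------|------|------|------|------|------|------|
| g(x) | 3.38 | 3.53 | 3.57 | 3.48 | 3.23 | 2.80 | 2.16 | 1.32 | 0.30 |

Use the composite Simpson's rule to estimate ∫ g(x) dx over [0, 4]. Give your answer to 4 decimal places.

11.0200

h = 0.5, n = 8.
(h/3)·[y₀ + 4y₁ + 2y₂ + 4y₃ + 2y₄ + 4y₅ + 2y₆ + 4y₇ + y₈] = 0.166667·(66.12) = 11.0200.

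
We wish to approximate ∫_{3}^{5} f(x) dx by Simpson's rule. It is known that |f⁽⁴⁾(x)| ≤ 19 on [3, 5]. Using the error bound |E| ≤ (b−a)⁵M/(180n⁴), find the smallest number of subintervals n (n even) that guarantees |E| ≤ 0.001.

8

Need 608/(180n⁴) ≤ 0.001.
n⁴ ≥ 608/(180·0.001) = 3377.78 ⇒ n ≥ 7.6236, so the smallest even n is 8. (n must be even for Simpson's rule.)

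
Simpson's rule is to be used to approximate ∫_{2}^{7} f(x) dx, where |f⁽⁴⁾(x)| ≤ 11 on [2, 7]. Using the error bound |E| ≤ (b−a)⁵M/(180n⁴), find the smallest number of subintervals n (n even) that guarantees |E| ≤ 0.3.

Need 34375/(180n⁴) ≤ 0.3.
n⁴ ≥ 34375/(180·0.3) = 636.574 ⇒ n ≥ 5.0230, so the smallest even n is 6. (n must be even for Simpson's rule.)

6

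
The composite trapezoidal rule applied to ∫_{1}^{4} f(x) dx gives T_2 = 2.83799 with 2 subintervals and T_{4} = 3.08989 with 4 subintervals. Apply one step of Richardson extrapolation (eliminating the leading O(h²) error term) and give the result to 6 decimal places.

R = (4·T_{4} − T_2) / 3 = (4·3.08989 − 2.83799)/3 = (9.52157)/3 = 3.173857.

3.173857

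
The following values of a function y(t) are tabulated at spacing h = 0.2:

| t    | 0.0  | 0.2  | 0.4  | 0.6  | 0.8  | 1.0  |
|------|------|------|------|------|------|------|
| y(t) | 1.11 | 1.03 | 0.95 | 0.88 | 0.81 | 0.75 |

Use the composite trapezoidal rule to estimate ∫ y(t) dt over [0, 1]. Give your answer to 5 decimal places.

0.92000

h = 0.2, n = 5.
(h/2)·[y₀ + 2y₁ + 2y₂ + 2y₃ + 2y₄ + y₅] = 0.1·(9.20) = 0.92000.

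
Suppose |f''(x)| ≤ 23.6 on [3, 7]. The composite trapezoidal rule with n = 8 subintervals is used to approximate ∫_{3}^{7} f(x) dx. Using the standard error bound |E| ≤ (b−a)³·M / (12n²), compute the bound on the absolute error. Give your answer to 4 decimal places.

|E| ≤ (4)³·23.6 / (12·8²) = 1510.4/768 = 1.9667.

1.9667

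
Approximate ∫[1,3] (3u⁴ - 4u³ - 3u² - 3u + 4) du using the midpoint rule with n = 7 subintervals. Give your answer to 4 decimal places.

34.5073

h = (3 − 1)/7 = 0.285714.
Midpoints m₁,…,m₇ = 1.142857, 1.428571, 1.714286, 2, 2.285714, 2.571429, 2.857143.
f(m₁)=-4.199917, f(m₂)=-5.575177, f(m₃)=-4.201583, f(m₄)=2, f(m₅)=15.588505, f(m₆)=39.602666, f(m₇)=77.561016.
h·[f(m₁) + f(m₂) + f(m₃) + f(m₄) + f(m₅) + f(m₆) + f(m₇)] = 0.285714·(120.775510) = 34.5073.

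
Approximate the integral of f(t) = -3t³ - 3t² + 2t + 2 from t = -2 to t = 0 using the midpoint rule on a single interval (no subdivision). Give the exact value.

0

M = (b−a)·f(-1) = 2·(0) = 0.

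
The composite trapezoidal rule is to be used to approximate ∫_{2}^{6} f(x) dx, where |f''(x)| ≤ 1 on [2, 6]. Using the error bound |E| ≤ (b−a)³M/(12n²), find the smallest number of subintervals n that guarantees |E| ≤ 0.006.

30

Need 64/(12n²) ≤ 0.006.
n² ≥ 64/(12·0.006) = 888.889 ⇒ n ≥ 29.8142, so the smallest n is 30.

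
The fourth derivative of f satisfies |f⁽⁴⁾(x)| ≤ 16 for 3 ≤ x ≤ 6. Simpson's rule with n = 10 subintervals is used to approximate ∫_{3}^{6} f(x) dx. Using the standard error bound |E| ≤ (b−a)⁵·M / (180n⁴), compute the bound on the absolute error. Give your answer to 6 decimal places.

|E| ≤ (3)⁵·16 / (180·10⁴) = 3888/1800000 = 0.002160.

0.002160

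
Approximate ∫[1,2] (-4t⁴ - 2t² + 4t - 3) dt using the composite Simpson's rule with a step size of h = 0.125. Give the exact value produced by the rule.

-26.466796875

h = (2 − 1)/8 = 0.125.
Nodes t₀,…,t₈ = 1, 1.125, 1.25, 1.375, 1.5, 1.625, 1.75, 1.875, 2.
f(t) = -4t⁴ - 2t² + 4t - 3: f₀=-5, f₁=-7.4384765625, f₂=-10.890625, f₃=-15.5791015625, f₄=-21.75, f₅=-29.6728515625, f₆=-39.640625, f₇=-51.9697265625, f₈=-67.
(h/3)·[f₀ + 4f₁ + 2f₂ + 4f₃ + 2f₄ + 4f₅ + 2f₆ + 4f₇ + f₈] = 0.041667·(-635.203125) = -26.466796875.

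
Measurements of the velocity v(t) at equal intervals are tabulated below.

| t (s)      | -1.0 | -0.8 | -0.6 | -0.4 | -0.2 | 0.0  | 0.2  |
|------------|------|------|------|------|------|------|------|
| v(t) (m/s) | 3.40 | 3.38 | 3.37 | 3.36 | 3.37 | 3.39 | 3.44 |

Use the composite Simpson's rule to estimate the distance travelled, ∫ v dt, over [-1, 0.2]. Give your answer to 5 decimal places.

h = 0.2, n = 6.
(h/3)·[y₀ + 4y₁ + 2y₂ + 4y₃ + 2y₄ + 4y₅ + y₆] = 0.066667·(60.84) = 4.05600.

4.05600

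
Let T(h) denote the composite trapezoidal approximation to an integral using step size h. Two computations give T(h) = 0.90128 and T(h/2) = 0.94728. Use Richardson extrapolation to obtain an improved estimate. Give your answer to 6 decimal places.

R = (4·T(h/2) − T(h)) / 3 = (4·0.94728 − 0.90128)/3 = (2.88784)/3 = 0.962613.

0.962613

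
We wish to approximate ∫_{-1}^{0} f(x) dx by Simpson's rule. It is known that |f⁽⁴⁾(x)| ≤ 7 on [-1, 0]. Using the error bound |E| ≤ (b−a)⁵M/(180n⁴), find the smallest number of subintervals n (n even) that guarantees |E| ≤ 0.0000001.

Need 7/(180n⁴) ≤ 0.0000001.
n⁴ ≥ 7/(180·0.0000001) = 388889 ⇒ n ≥ 24.9722, so the smallest even n is 26. (n must be even for Simpson's rule.)

26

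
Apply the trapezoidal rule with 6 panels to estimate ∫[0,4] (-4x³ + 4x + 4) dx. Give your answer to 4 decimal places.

-215.1111

h = (4 − 0)/6 = 0.666667.
Nodes x₀,…,x₆ = 0, 0.666667, 1.333333, 2, 2.666667, 3.333333, 4.
f(x) = -4x³ + 4x + 4: f₀=4, f₁=5.481481, f₂=-0.148148, f₃=-20, f₄=-61.185185, f₅=-130.814815, f₆=-236.
(h/2)·[f₀ + 2f₁ + 2f₂ + 2f₃ + 2f₄ + 2f₅ + f₆] = 0.333333·(-645.333333) = -215.1111.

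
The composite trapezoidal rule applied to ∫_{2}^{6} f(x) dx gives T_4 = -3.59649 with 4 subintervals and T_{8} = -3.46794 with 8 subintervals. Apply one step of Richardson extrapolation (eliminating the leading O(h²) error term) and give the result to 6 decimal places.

R = (4·T_{8} − T_4) / 3 = (4·(-3.46794) − (-3.59649))/3 = (-10.27527)/3 = -3.425090.

-3.425090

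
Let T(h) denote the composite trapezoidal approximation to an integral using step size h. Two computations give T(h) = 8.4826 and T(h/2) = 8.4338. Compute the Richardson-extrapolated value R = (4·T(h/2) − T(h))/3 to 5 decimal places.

R = (4·T(h/2) − T(h)) / 3 = (4·8.4338 − 8.4826)/3 = (25.2526)/3 = 8.41753.

8.41753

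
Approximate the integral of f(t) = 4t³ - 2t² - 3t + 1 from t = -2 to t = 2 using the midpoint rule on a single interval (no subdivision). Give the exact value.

4

M = (b−a)·f(0) = 4·(1) = 4.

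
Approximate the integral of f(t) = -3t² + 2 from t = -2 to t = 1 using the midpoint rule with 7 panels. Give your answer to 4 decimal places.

h = (1 − (-2))/7 = 0.428571.
Midpoints m₁,…,m₇ = -1.785714, -1.357143, -0.928571, -0.5, -0.071429, 0.357143, 0.785714.
f(m₁)=-7.566327, f(m₂)=-3.525510, f(m₃)=-0.586735, f(m₄)=1.25, f(m₅)=1.984694, f(m₆)=1.617347, f(m₇)=0.147959.
h·[f(m₁) + f(m₂) + f(m₃) + f(m₄) + f(m₅) + f(m₆) + f(m₇)] = 0.428571·(-6.678571) = -2.8622.

-2.8622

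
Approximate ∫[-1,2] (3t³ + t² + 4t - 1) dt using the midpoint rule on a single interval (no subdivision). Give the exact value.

M = (b−a)·f(0.5) = 3·(1.625) = 4.875.

4.875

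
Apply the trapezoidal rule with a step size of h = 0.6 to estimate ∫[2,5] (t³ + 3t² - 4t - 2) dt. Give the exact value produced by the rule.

223.68

h = (5 − 2)/5 = 0.6.
Nodes t₀,…,t₅ = 2, 2.6, 3.2, 3.8, 4.4, 5.
f(t) = t³ + 3t² - 4t - 2: f₀=10, f₁=25.456, f₂=48.688, f₃=80.992, f₄=123.664, f₅=178.
(h/2)·[f₀ + 2f₁ + 2f₂ + 2f₃ + 2f₄ + f₅] = 0.3·(745.6) = 223.68.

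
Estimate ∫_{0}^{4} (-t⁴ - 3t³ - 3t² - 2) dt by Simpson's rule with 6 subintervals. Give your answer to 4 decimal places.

-468.9053

h = (4 − 0)/6 = 0.666667.
Nodes t₀,…,t₆ = 0, 0.666667, 1.333333, 2, 2.666667, 3.333333, 4.
f(t) = -t⁴ - 3t³ - 3t² - 2: f₀=-2, f₁=-4.419753, f₂=-17.604938, f₃=-54, f₄=-130.790123, f₅=-269.901235, f₆=-498.
(h/3)·[f₀ + 4f₁ + 2f₂ + 4f₃ + 2f₄ + 4f₅ + f₆] = 0.222222·(-2110.074074) = -468.9053.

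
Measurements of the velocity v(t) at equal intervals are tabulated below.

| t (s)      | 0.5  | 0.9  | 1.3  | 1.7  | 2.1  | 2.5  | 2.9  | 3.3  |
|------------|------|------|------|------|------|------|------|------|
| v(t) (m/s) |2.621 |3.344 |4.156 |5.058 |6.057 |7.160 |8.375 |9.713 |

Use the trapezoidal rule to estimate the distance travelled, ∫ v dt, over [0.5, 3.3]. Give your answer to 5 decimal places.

h = 0.4, n = 7.
(h/2)·[y₀ + 2y₁ + 2y₂ + 2y₃ + 2y₄ + 2y₅ + 2y₆ + y₇] = 0.2·(80.634) = 16.12680.

16.12680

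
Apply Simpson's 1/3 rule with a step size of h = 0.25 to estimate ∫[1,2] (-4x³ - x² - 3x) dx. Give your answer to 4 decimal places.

h = (2 − 1)/4 = 0.25.
Nodes x₀,…,x₄ = 1, 1.25, 1.5, 1.75, 2.
f(x) = -4x³ - x² - 3x: f₀=-8, f₁=-13.125, f₂=-20.25, f₃=-29.75, f₄=-42.
(h/3)·[f₀ + 4f₁ + 2f₂ + 4f₃ + f₄] = 0.083333·(-262) = -21.8333.

-21.8333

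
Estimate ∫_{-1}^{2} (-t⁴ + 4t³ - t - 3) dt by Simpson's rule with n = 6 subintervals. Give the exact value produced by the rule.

h = (2 − (-1))/6 = 0.5.
Nodes t₀,…,t₆ = -1, -0.5, 0, 0.5, 1, 1.5, 2.
f(t) = -t⁴ + 4t³ - t - 3: f₀=-7, f₁=-3.0625, f₂=-3, f₃=-3.0625, f₄=-1, f₅=3.9375, f₆=11.
(h/3)·[f₀ + 4f₁ + 2f₂ + 4f₃ + 2f₄ + 4f₅ + f₆] = 0.166667·(-12.75) = -2.125.

-2.125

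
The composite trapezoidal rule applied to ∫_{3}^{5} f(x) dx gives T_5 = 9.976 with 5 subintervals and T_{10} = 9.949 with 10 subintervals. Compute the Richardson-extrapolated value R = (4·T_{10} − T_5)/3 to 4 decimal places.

R = (4·T_{10} − T_5) / 3 = (4·9.949 − 9.976)/3 = (29.820)/3 = 9.9400.

9.9400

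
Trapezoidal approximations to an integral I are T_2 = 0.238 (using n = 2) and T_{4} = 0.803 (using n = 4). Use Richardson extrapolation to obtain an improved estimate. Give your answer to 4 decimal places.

R = (4·T_{4} − T_2) / 3 = (4·0.803 − 0.238)/3 = (2.974)/3 = 0.9913.

0.9913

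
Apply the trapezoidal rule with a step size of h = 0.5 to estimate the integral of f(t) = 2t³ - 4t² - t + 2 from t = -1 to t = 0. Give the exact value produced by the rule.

h = (0 − (-1))/2 = 0.5.
Nodes t₀,…,t₂ = -1, -0.5, 0.
f(t) = 2t³ - 4t² - t + 2: f₀=-3, f₁=1.25, f₂=2.
(h/2)·[f₀ + 2f₁ + f₂] = 0.25·(1.5) = 0.375.

0.375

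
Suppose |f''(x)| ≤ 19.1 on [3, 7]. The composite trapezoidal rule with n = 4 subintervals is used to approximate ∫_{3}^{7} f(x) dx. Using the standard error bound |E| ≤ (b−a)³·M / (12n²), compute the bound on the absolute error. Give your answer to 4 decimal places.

|E| ≤ (4)³·19.1 / (12·4²) = 1222.4/192 = 6.3667.

6.3667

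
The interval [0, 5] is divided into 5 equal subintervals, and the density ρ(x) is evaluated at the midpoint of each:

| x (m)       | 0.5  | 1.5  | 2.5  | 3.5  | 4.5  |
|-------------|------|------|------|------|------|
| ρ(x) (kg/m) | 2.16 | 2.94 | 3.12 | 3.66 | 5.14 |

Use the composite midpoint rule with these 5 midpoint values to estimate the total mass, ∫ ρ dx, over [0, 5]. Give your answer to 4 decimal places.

h = 1, n = 5.
h·[y(m₁) + y(m₂) + y(m₃) + y(m₄) + y(m₅)] = 1·(17.02) = 17.0200.

17.0200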